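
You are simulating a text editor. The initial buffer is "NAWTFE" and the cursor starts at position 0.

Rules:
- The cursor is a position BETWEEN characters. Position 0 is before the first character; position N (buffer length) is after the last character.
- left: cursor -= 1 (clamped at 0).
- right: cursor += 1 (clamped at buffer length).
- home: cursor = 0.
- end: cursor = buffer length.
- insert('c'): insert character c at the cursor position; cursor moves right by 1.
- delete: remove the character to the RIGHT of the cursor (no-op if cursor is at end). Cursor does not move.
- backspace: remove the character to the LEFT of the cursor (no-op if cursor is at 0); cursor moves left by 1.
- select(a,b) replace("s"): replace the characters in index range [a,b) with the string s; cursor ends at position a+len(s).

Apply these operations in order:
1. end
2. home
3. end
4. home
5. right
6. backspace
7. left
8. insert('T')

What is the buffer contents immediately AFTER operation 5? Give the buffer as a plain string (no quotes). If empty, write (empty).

After op 1 (end): buf='NAWTFE' cursor=6
After op 2 (home): buf='NAWTFE' cursor=0
After op 3 (end): buf='NAWTFE' cursor=6
After op 4 (home): buf='NAWTFE' cursor=0
After op 5 (right): buf='NAWTFE' cursor=1

Answer: NAWTFE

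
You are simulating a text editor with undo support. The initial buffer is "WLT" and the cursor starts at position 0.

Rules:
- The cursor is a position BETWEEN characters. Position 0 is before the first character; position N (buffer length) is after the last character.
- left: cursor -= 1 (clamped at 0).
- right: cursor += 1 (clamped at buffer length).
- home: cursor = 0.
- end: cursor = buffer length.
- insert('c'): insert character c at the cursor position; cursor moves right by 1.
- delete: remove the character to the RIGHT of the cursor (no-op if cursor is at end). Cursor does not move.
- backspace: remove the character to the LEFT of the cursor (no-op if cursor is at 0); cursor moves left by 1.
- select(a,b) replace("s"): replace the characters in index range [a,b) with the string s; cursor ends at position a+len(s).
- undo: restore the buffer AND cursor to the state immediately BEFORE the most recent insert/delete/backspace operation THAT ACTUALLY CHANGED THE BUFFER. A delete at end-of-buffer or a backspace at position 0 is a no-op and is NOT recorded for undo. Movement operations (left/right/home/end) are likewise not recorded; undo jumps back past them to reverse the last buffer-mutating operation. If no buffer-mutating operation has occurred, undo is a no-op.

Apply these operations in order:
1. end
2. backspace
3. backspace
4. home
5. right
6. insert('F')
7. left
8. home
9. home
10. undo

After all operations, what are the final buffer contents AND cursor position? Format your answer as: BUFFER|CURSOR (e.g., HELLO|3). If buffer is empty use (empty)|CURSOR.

Answer: W|1

Derivation:
After op 1 (end): buf='WLT' cursor=3
After op 2 (backspace): buf='WL' cursor=2
After op 3 (backspace): buf='W' cursor=1
After op 4 (home): buf='W' cursor=0
After op 5 (right): buf='W' cursor=1
After op 6 (insert('F')): buf='WF' cursor=2
After op 7 (left): buf='WF' cursor=1
After op 8 (home): buf='WF' cursor=0
After op 9 (home): buf='WF' cursor=0
After op 10 (undo): buf='W' cursor=1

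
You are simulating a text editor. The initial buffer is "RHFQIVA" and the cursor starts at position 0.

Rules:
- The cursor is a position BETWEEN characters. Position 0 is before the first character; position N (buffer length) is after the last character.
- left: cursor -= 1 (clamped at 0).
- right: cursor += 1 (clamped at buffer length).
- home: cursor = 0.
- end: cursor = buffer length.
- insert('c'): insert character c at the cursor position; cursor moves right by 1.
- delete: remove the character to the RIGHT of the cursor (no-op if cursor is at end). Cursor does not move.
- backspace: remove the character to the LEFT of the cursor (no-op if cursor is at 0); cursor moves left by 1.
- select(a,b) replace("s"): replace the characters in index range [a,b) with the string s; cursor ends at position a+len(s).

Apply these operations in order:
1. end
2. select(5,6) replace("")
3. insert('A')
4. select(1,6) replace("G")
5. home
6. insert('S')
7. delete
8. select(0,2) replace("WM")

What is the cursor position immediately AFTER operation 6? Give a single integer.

Answer: 1

Derivation:
After op 1 (end): buf='RHFQIVA' cursor=7
After op 2 (select(5,6) replace("")): buf='RHFQIA' cursor=5
After op 3 (insert('A')): buf='RHFQIAA' cursor=6
After op 4 (select(1,6) replace("G")): buf='RGA' cursor=2
After op 5 (home): buf='RGA' cursor=0
After op 6 (insert('S')): buf='SRGA' cursor=1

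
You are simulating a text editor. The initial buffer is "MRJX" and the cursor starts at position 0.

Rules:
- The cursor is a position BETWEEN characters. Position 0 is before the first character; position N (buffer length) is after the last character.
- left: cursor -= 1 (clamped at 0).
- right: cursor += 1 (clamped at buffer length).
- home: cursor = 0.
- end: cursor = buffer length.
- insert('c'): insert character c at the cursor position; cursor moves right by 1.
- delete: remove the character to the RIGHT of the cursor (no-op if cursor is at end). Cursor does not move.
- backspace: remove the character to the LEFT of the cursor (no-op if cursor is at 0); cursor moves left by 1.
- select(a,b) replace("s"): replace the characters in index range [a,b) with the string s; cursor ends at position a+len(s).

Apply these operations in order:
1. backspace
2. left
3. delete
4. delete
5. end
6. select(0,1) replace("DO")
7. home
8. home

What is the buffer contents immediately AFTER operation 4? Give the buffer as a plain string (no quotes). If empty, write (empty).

Answer: JX

Derivation:
After op 1 (backspace): buf='MRJX' cursor=0
After op 2 (left): buf='MRJX' cursor=0
After op 3 (delete): buf='RJX' cursor=0
After op 4 (delete): buf='JX' cursor=0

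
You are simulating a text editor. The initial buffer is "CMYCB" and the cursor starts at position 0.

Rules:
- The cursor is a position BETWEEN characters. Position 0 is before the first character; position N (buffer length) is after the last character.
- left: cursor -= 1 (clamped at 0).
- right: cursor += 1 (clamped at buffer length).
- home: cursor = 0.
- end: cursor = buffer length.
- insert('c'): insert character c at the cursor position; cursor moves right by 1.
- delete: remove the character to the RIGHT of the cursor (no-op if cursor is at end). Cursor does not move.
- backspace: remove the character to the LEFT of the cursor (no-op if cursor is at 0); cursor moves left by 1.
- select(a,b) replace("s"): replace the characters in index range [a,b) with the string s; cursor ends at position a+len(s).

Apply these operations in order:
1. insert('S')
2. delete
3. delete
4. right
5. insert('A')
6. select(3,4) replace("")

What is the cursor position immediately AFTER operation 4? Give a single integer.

Answer: 2

Derivation:
After op 1 (insert('S')): buf='SCMYCB' cursor=1
After op 2 (delete): buf='SMYCB' cursor=1
After op 3 (delete): buf='SYCB' cursor=1
After op 4 (right): buf='SYCB' cursor=2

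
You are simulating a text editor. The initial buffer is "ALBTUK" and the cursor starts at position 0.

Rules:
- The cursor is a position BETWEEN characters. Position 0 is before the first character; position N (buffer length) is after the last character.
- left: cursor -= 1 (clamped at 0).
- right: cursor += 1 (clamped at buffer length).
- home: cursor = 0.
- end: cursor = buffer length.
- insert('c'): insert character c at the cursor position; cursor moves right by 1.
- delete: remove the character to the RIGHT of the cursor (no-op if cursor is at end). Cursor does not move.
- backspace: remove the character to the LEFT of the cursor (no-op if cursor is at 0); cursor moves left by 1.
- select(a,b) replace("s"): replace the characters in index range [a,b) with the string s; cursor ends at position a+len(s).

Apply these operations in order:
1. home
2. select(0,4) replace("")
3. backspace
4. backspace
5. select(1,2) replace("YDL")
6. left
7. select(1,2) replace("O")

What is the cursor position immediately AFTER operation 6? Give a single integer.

Answer: 3

Derivation:
After op 1 (home): buf='ALBTUK' cursor=0
After op 2 (select(0,4) replace("")): buf='UK' cursor=0
After op 3 (backspace): buf='UK' cursor=0
After op 4 (backspace): buf='UK' cursor=0
After op 5 (select(1,2) replace("YDL")): buf='UYDL' cursor=4
After op 6 (left): buf='UYDL' cursor=3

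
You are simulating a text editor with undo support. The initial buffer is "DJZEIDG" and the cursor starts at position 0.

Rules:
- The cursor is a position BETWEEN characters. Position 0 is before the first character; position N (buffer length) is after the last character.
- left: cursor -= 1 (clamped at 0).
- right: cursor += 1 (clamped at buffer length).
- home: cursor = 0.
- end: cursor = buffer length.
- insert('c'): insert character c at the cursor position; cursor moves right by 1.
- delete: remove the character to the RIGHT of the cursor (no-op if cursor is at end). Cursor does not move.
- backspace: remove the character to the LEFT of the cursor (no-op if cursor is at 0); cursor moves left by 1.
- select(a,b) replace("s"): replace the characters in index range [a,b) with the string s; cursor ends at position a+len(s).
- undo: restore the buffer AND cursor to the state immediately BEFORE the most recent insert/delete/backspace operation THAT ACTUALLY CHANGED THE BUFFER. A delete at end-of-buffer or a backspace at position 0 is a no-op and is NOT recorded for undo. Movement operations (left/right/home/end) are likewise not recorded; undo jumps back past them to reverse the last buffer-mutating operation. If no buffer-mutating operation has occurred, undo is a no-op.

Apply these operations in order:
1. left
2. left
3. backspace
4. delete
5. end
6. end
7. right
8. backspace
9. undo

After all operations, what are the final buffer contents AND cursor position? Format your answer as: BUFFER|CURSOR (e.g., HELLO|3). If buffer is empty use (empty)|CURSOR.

Answer: JZEIDG|6

Derivation:
After op 1 (left): buf='DJZEIDG' cursor=0
After op 2 (left): buf='DJZEIDG' cursor=0
After op 3 (backspace): buf='DJZEIDG' cursor=0
After op 4 (delete): buf='JZEIDG' cursor=0
After op 5 (end): buf='JZEIDG' cursor=6
After op 6 (end): buf='JZEIDG' cursor=6
After op 7 (right): buf='JZEIDG' cursor=6
After op 8 (backspace): buf='JZEID' cursor=5
After op 9 (undo): buf='JZEIDG' cursor=6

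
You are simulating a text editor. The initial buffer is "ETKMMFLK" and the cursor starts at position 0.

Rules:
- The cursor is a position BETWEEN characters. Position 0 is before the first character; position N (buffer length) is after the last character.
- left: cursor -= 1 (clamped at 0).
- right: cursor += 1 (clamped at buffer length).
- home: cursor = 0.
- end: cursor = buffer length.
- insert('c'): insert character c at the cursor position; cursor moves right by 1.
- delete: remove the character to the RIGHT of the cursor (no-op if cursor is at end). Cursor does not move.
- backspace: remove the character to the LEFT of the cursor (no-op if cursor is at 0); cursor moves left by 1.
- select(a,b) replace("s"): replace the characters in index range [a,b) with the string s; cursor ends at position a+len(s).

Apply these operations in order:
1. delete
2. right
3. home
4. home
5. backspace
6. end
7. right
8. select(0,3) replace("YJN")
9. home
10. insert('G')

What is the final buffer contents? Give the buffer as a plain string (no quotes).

Answer: GYJNMFLK

Derivation:
After op 1 (delete): buf='TKMMFLK' cursor=0
After op 2 (right): buf='TKMMFLK' cursor=1
After op 3 (home): buf='TKMMFLK' cursor=0
After op 4 (home): buf='TKMMFLK' cursor=0
After op 5 (backspace): buf='TKMMFLK' cursor=0
After op 6 (end): buf='TKMMFLK' cursor=7
After op 7 (right): buf='TKMMFLK' cursor=7
After op 8 (select(0,3) replace("YJN")): buf='YJNMFLK' cursor=3
After op 9 (home): buf='YJNMFLK' cursor=0
After op 10 (insert('G')): buf='GYJNMFLK' cursor=1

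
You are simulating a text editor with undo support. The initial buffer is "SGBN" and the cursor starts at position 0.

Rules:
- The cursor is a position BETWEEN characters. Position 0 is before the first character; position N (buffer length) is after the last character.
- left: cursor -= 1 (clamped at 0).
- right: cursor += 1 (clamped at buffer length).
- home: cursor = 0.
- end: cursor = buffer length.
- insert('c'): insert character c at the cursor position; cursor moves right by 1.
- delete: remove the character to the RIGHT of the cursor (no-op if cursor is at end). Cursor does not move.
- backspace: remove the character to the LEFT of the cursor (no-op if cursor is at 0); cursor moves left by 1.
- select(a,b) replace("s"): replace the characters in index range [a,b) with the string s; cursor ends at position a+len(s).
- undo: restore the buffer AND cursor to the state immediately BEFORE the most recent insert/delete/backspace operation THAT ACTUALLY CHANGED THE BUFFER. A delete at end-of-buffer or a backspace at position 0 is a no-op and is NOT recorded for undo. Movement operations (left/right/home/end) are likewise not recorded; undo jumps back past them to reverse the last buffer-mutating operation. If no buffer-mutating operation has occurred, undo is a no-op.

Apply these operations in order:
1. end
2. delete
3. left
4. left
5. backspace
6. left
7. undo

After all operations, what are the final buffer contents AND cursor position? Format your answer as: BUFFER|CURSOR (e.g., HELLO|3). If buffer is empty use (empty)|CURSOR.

After op 1 (end): buf='SGBN' cursor=4
After op 2 (delete): buf='SGBN' cursor=4
After op 3 (left): buf='SGBN' cursor=3
After op 4 (left): buf='SGBN' cursor=2
After op 5 (backspace): buf='SBN' cursor=1
After op 6 (left): buf='SBN' cursor=0
After op 7 (undo): buf='SGBN' cursor=2

Answer: SGBN|2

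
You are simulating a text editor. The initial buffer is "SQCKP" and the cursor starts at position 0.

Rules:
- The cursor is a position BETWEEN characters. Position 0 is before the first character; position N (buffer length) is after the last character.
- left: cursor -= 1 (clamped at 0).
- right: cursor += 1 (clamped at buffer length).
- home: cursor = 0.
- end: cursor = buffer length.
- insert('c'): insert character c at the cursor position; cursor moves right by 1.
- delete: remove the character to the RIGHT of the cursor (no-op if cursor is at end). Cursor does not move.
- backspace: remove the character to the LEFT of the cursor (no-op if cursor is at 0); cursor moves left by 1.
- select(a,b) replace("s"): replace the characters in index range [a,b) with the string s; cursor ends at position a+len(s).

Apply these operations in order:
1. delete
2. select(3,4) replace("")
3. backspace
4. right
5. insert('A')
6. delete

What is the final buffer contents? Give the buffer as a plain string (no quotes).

Answer: QCA

Derivation:
After op 1 (delete): buf='QCKP' cursor=0
After op 2 (select(3,4) replace("")): buf='QCK' cursor=3
After op 3 (backspace): buf='QC' cursor=2
After op 4 (right): buf='QC' cursor=2
After op 5 (insert('A')): buf='QCA' cursor=3
After op 6 (delete): buf='QCA' cursor=3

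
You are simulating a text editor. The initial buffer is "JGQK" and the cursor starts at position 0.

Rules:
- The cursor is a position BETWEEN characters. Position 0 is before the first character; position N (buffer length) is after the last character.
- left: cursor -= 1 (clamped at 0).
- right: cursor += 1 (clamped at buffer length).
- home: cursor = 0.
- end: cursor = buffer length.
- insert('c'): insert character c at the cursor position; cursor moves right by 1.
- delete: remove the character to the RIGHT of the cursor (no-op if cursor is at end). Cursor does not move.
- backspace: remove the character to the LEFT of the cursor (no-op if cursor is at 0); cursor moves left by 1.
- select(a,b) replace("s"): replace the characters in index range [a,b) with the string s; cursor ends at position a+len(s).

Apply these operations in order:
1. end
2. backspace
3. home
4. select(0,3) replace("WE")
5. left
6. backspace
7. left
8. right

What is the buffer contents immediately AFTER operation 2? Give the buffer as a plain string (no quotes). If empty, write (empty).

Answer: JGQ

Derivation:
After op 1 (end): buf='JGQK' cursor=4
After op 2 (backspace): buf='JGQ' cursor=3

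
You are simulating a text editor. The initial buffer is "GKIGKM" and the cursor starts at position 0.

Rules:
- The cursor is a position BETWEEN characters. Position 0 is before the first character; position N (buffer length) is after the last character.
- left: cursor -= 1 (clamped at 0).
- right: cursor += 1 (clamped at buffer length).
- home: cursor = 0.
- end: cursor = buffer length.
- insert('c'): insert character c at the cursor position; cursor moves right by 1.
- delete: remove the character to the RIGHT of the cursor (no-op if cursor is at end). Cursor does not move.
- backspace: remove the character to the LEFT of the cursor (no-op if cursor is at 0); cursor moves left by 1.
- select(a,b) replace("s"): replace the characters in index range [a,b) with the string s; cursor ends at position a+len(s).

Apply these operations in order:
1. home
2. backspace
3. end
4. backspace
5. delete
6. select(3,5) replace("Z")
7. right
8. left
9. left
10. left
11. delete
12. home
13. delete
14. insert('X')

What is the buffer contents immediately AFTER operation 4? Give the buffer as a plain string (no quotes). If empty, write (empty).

Answer: GKIGK

Derivation:
After op 1 (home): buf='GKIGKM' cursor=0
After op 2 (backspace): buf='GKIGKM' cursor=0
After op 3 (end): buf='GKIGKM' cursor=6
After op 4 (backspace): buf='GKIGK' cursor=5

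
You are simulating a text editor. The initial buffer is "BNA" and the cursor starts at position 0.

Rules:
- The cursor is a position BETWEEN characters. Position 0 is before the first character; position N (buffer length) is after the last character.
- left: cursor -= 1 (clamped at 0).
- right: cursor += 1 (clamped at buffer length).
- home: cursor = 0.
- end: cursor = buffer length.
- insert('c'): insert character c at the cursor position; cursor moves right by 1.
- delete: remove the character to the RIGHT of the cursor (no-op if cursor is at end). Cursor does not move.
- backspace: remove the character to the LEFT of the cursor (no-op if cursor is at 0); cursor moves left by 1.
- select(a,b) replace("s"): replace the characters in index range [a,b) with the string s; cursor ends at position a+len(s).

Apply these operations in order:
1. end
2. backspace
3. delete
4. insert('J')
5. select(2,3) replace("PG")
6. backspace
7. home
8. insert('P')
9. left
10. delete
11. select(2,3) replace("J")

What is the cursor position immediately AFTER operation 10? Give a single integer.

After op 1 (end): buf='BNA' cursor=3
After op 2 (backspace): buf='BN' cursor=2
After op 3 (delete): buf='BN' cursor=2
After op 4 (insert('J')): buf='BNJ' cursor=3
After op 5 (select(2,3) replace("PG")): buf='BNPG' cursor=4
After op 6 (backspace): buf='BNP' cursor=3
After op 7 (home): buf='BNP' cursor=0
After op 8 (insert('P')): buf='PBNP' cursor=1
After op 9 (left): buf='PBNP' cursor=0
After op 10 (delete): buf='BNP' cursor=0

Answer: 0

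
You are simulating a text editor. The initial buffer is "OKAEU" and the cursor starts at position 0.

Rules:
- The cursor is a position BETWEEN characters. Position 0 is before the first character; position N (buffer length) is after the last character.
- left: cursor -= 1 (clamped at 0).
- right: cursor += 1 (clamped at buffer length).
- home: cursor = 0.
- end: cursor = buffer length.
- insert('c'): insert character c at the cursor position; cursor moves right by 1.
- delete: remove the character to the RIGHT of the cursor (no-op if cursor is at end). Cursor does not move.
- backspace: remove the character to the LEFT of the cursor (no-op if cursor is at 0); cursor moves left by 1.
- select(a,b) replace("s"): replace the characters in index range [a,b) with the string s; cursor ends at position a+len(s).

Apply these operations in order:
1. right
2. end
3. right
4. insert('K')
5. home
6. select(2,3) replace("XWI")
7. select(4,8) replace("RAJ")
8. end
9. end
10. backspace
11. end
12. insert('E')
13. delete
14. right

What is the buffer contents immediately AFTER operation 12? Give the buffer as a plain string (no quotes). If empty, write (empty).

After op 1 (right): buf='OKAEU' cursor=1
After op 2 (end): buf='OKAEU' cursor=5
After op 3 (right): buf='OKAEU' cursor=5
After op 4 (insert('K')): buf='OKAEUK' cursor=6
After op 5 (home): buf='OKAEUK' cursor=0
After op 6 (select(2,3) replace("XWI")): buf='OKXWIEUK' cursor=5
After op 7 (select(4,8) replace("RAJ")): buf='OKXWRAJ' cursor=7
After op 8 (end): buf='OKXWRAJ' cursor=7
After op 9 (end): buf='OKXWRAJ' cursor=7
After op 10 (backspace): buf='OKXWRA' cursor=6
After op 11 (end): buf='OKXWRA' cursor=6
After op 12 (insert('E')): buf='OKXWRAE' cursor=7

Answer: OKXWRAE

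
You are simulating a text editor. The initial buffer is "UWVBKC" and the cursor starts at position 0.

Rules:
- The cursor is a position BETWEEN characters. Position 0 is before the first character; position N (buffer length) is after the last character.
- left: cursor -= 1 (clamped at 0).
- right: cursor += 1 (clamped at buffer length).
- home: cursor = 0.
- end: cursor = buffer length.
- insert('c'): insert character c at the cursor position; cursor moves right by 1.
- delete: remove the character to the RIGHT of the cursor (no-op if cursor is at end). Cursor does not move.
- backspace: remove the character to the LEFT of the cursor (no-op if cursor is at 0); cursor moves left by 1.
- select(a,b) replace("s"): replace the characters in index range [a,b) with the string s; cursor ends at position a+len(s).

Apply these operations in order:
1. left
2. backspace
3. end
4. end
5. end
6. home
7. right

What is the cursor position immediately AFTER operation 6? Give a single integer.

Answer: 0

Derivation:
After op 1 (left): buf='UWVBKC' cursor=0
After op 2 (backspace): buf='UWVBKC' cursor=0
After op 3 (end): buf='UWVBKC' cursor=6
After op 4 (end): buf='UWVBKC' cursor=6
After op 5 (end): buf='UWVBKC' cursor=6
After op 6 (home): buf='UWVBKC' cursor=0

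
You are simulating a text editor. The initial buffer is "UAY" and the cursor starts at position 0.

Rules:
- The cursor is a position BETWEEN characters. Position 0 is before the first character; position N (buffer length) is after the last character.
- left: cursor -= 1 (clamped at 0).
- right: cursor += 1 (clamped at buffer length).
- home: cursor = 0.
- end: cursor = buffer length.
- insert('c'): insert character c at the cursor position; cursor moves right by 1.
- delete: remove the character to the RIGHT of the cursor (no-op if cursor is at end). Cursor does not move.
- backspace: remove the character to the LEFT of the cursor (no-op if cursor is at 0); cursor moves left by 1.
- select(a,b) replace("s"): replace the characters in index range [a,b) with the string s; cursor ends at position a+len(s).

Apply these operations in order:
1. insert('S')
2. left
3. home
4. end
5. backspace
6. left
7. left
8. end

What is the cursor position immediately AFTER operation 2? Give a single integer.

Answer: 0

Derivation:
After op 1 (insert('S')): buf='SUAY' cursor=1
After op 2 (left): buf='SUAY' cursor=0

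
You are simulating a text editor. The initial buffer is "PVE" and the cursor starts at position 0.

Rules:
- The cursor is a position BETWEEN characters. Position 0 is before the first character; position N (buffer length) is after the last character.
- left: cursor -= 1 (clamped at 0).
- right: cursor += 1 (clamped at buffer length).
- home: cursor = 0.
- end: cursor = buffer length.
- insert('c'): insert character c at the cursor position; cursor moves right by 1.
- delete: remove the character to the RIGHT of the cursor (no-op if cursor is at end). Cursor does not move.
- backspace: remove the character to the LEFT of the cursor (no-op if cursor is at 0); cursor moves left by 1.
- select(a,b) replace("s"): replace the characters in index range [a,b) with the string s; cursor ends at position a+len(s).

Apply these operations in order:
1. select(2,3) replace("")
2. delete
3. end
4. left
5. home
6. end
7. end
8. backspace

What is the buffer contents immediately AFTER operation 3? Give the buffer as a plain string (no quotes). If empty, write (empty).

After op 1 (select(2,3) replace("")): buf='PV' cursor=2
After op 2 (delete): buf='PV' cursor=2
After op 3 (end): buf='PV' cursor=2

Answer: PV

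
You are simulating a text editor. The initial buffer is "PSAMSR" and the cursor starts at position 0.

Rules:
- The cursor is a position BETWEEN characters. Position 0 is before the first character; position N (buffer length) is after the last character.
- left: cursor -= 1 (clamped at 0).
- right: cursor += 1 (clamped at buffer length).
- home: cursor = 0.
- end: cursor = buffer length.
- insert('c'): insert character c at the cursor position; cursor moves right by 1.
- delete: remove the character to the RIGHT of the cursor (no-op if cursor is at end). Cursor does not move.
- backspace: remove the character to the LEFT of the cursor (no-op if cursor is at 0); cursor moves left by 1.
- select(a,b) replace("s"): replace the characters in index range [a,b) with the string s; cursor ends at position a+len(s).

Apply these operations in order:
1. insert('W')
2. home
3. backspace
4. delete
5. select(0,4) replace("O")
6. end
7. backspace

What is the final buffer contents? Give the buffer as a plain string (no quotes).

After op 1 (insert('W')): buf='WPSAMSR' cursor=1
After op 2 (home): buf='WPSAMSR' cursor=0
After op 3 (backspace): buf='WPSAMSR' cursor=0
After op 4 (delete): buf='PSAMSR' cursor=0
After op 5 (select(0,4) replace("O")): buf='OSR' cursor=1
After op 6 (end): buf='OSR' cursor=3
After op 7 (backspace): buf='OS' cursor=2

Answer: OS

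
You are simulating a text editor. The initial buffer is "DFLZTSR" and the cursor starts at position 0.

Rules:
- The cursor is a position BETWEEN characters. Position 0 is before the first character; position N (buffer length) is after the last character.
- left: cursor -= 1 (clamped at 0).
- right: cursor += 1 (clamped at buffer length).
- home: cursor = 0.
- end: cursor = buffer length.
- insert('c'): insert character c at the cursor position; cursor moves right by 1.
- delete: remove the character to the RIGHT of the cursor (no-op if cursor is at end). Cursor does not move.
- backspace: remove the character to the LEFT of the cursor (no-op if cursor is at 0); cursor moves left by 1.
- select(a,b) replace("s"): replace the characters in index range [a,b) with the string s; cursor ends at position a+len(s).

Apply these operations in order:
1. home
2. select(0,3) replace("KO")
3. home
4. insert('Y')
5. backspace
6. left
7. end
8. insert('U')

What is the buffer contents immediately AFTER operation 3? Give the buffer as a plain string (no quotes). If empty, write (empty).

Answer: KOZTSR

Derivation:
After op 1 (home): buf='DFLZTSR' cursor=0
After op 2 (select(0,3) replace("KO")): buf='KOZTSR' cursor=2
After op 3 (home): buf='KOZTSR' cursor=0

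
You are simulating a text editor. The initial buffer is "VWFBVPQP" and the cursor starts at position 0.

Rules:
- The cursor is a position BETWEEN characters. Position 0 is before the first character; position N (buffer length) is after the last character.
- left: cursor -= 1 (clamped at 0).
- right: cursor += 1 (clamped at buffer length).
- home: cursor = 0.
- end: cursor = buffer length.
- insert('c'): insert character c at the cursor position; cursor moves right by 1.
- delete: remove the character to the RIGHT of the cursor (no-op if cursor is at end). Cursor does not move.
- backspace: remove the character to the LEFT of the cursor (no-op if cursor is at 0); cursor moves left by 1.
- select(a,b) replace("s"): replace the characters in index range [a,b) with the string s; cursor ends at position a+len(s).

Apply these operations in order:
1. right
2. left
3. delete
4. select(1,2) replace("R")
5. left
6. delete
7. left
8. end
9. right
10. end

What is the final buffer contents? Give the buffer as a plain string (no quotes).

Answer: WBVPQP

Derivation:
After op 1 (right): buf='VWFBVPQP' cursor=1
After op 2 (left): buf='VWFBVPQP' cursor=0
After op 3 (delete): buf='WFBVPQP' cursor=0
After op 4 (select(1,2) replace("R")): buf='WRBVPQP' cursor=2
After op 5 (left): buf='WRBVPQP' cursor=1
After op 6 (delete): buf='WBVPQP' cursor=1
After op 7 (left): buf='WBVPQP' cursor=0
After op 8 (end): buf='WBVPQP' cursor=6
After op 9 (right): buf='WBVPQP' cursor=6
After op 10 (end): buf='WBVPQP' cursor=6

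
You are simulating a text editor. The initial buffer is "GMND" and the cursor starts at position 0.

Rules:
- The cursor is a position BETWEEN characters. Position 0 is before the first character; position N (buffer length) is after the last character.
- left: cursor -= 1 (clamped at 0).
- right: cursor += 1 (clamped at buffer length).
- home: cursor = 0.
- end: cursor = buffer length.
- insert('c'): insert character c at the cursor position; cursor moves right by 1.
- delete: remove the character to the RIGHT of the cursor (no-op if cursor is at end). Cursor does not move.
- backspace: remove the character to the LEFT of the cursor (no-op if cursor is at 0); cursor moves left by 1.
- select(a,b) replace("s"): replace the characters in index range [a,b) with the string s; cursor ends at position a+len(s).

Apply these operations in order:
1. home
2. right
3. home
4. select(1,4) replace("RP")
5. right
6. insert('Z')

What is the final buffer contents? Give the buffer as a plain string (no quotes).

Answer: GRPZ

Derivation:
After op 1 (home): buf='GMND' cursor=0
After op 2 (right): buf='GMND' cursor=1
After op 3 (home): buf='GMND' cursor=0
After op 4 (select(1,4) replace("RP")): buf='GRP' cursor=3
After op 5 (right): buf='GRP' cursor=3
After op 6 (insert('Z')): buf='GRPZ' cursor=4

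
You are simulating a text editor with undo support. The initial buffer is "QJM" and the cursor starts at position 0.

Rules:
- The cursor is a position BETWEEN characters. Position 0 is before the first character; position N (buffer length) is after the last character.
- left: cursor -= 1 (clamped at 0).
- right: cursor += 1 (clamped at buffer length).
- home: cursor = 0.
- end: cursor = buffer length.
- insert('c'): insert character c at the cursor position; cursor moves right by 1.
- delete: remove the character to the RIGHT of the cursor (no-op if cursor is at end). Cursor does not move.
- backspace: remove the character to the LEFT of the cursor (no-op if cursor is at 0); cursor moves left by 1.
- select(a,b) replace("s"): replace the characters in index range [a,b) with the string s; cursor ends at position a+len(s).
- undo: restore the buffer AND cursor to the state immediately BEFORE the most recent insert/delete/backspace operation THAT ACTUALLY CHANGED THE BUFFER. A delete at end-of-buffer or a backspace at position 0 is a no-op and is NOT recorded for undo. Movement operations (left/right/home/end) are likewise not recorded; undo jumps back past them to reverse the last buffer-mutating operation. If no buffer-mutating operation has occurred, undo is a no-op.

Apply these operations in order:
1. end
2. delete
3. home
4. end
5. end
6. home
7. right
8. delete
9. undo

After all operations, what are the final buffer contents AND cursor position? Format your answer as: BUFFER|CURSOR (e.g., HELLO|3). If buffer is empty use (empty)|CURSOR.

After op 1 (end): buf='QJM' cursor=3
After op 2 (delete): buf='QJM' cursor=3
After op 3 (home): buf='QJM' cursor=0
After op 4 (end): buf='QJM' cursor=3
After op 5 (end): buf='QJM' cursor=3
After op 6 (home): buf='QJM' cursor=0
After op 7 (right): buf='QJM' cursor=1
After op 8 (delete): buf='QM' cursor=1
After op 9 (undo): buf='QJM' cursor=1

Answer: QJM|1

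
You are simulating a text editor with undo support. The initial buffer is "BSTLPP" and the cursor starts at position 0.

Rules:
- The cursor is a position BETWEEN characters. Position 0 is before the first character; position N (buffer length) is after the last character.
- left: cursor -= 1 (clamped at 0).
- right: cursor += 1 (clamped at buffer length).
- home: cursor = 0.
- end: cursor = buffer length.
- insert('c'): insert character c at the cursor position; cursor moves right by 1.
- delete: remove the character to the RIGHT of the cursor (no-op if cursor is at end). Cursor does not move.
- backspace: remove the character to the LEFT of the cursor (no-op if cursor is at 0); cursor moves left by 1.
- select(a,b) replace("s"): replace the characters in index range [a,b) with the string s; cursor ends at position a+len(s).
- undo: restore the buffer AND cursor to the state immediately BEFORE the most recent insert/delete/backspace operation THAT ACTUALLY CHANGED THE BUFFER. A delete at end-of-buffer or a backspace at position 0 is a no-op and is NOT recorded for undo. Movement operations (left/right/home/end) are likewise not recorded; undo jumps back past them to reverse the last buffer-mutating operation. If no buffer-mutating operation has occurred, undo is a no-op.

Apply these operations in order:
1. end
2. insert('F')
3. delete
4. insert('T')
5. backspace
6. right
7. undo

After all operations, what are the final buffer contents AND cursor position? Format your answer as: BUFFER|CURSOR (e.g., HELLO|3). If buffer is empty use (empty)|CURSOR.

After op 1 (end): buf='BSTLPP' cursor=6
After op 2 (insert('F')): buf='BSTLPPF' cursor=7
After op 3 (delete): buf='BSTLPPF' cursor=7
After op 4 (insert('T')): buf='BSTLPPFT' cursor=8
After op 5 (backspace): buf='BSTLPPF' cursor=7
After op 6 (right): buf='BSTLPPF' cursor=7
After op 7 (undo): buf='BSTLPPFT' cursor=8

Answer: BSTLPPFT|8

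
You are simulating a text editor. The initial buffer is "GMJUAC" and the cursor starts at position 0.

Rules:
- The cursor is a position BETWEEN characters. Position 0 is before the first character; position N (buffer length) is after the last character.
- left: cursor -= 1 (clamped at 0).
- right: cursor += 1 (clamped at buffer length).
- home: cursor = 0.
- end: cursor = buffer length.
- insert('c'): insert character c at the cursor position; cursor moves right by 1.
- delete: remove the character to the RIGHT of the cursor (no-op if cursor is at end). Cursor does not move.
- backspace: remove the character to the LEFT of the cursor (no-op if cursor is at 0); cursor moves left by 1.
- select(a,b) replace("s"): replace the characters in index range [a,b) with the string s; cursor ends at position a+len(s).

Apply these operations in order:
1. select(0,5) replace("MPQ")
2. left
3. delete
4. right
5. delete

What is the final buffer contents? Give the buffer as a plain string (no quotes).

Answer: MPC

Derivation:
After op 1 (select(0,5) replace("MPQ")): buf='MPQC' cursor=3
After op 2 (left): buf='MPQC' cursor=2
After op 3 (delete): buf='MPC' cursor=2
After op 4 (right): buf='MPC' cursor=3
After op 5 (delete): buf='MPC' cursor=3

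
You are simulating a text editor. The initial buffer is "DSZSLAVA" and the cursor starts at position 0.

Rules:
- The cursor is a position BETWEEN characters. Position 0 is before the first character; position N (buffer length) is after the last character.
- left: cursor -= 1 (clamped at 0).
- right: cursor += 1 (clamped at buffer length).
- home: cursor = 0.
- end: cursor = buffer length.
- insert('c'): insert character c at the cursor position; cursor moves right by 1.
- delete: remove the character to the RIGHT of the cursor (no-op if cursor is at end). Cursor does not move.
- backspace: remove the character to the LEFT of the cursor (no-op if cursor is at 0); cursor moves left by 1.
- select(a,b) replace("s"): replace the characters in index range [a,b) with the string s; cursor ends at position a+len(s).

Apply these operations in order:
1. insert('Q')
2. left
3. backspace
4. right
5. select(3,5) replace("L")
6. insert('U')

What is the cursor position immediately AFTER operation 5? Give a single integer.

After op 1 (insert('Q')): buf='QDSZSLAVA' cursor=1
After op 2 (left): buf='QDSZSLAVA' cursor=0
After op 3 (backspace): buf='QDSZSLAVA' cursor=0
After op 4 (right): buf='QDSZSLAVA' cursor=1
After op 5 (select(3,5) replace("L")): buf='QDSLLAVA' cursor=4

Answer: 4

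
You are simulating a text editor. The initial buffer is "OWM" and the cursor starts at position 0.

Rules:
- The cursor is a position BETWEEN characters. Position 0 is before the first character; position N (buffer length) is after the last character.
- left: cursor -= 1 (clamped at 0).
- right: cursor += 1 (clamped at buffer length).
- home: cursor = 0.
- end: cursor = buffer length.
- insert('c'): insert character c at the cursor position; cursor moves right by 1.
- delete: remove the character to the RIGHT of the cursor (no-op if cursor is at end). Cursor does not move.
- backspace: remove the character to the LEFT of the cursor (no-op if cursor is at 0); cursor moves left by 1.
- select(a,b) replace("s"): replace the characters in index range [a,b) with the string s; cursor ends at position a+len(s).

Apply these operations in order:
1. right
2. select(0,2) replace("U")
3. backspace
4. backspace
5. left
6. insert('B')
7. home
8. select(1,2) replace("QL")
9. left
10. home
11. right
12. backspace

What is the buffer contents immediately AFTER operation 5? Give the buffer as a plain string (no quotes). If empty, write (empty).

After op 1 (right): buf='OWM' cursor=1
After op 2 (select(0,2) replace("U")): buf='UM' cursor=1
After op 3 (backspace): buf='M' cursor=0
After op 4 (backspace): buf='M' cursor=0
After op 5 (left): buf='M' cursor=0

Answer: M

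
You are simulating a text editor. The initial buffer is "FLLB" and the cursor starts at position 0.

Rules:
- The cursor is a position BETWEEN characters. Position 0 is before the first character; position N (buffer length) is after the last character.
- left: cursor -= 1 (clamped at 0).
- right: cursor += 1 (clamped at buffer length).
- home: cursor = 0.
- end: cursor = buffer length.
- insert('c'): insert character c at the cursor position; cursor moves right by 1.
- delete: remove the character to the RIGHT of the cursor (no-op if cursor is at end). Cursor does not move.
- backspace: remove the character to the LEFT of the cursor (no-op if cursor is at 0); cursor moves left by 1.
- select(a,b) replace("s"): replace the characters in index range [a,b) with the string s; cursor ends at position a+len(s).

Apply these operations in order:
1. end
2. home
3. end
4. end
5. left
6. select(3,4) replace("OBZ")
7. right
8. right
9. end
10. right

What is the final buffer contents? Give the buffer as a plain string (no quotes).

After op 1 (end): buf='FLLB' cursor=4
After op 2 (home): buf='FLLB' cursor=0
After op 3 (end): buf='FLLB' cursor=4
After op 4 (end): buf='FLLB' cursor=4
After op 5 (left): buf='FLLB' cursor=3
After op 6 (select(3,4) replace("OBZ")): buf='FLLOBZ' cursor=6
After op 7 (right): buf='FLLOBZ' cursor=6
After op 8 (right): buf='FLLOBZ' cursor=6
After op 9 (end): buf='FLLOBZ' cursor=6
After op 10 (right): buf='FLLOBZ' cursor=6

Answer: FLLOBZ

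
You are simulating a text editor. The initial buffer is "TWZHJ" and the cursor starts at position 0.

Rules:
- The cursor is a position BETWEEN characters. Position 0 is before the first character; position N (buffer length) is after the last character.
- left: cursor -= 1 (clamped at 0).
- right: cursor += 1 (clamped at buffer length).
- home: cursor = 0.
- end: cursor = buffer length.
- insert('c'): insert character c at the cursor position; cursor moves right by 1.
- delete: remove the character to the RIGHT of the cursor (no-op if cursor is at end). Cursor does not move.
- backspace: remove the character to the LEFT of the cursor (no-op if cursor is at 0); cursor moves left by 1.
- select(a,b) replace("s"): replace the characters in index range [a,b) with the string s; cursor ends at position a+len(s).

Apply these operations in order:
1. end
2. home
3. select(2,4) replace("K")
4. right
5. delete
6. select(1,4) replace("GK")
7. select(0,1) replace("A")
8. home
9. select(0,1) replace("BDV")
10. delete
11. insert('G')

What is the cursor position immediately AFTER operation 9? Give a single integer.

After op 1 (end): buf='TWZHJ' cursor=5
After op 2 (home): buf='TWZHJ' cursor=0
After op 3 (select(2,4) replace("K")): buf='TWKJ' cursor=3
After op 4 (right): buf='TWKJ' cursor=4
After op 5 (delete): buf='TWKJ' cursor=4
After op 6 (select(1,4) replace("GK")): buf='TGK' cursor=3
After op 7 (select(0,1) replace("A")): buf='AGK' cursor=1
After op 8 (home): buf='AGK' cursor=0
After op 9 (select(0,1) replace("BDV")): buf='BDVGK' cursor=3

Answer: 3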